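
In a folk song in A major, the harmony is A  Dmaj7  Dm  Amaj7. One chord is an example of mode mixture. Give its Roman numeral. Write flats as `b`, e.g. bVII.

iv

A major has the diatonic set A, Bm, C#m, D, E, F#m, G#dim. A, Dmaj7 and Amaj7 all belong to that set. Dm (D–F–A) is not: scale degree 4 in A major carries D (IV). In A minor the chord on that degree is Dm, so here it functions as iv, borrowed from the parallel minor.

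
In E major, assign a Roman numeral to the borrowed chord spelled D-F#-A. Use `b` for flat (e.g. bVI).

bVII

The root D is the lowered 7th scale degree — diatonically E major has D# there. Diatonically E major has D#dim (vii°) on that degree; D–F#–A is instead the major chord native to E minor, so it takes the label bVII.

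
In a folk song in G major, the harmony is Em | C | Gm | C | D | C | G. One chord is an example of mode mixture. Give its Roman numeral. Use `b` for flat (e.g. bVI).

The diatonic triads in G major are G, Am, Bm, C, D, Em, F#dim. Em, C, D and G all belong to that set. But Gm (G–Bb–D) is foreign: the diatonic I on degree 1 is G, whereas Gm comes from G minor. It is labeled i.

i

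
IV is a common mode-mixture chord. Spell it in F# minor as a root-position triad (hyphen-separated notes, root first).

IV is built on scale degree 4, which is B in both F# minor and its parallel. Building the major chord from the parallel major on B: B–D#–F#.

B-D#-F#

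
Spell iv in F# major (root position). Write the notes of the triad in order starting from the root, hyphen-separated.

iv is built on scale degree 4, which is B in both F# major and its parallel. In F# minor the chord on B is B–D–F#.

B-D-F#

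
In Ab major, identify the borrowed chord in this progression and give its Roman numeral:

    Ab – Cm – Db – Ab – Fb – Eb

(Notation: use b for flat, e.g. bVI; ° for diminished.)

In Ab major the diatonic chords are Ab, Bbm, Cm, Db, Eb, Fm, Gdim. Ab, Cm, Db and Eb all belong to that set. Fb (Fb–Ab–Cb) is not: scale degree 6 in Ab major carries Fm (vi). In Ab minor the chord on that degree is Fb, so here it functions as bVI, borrowed from the parallel minor.

bVI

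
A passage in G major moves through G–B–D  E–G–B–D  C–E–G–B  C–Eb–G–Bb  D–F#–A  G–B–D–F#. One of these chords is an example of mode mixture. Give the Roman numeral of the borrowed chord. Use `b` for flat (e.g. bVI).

iv7

G major has the diatonic set G, Am, Bm, C, D, Em, F#dim. G–B–D = G, E–G–B–D = Em7, C–E–G–B = Cmaj7, D–F#–A = D and G–B–D–F# = Gmaj7 are all diatonic. C–Eb–G–Bb doesn't fit — on degree 4 G major would have C (IV). Cm7 is the degree-4 chord of G minor, so it is the borrowed iv7.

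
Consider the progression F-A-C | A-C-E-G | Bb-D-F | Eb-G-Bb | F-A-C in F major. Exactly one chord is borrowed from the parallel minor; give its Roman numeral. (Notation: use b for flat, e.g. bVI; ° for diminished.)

bVII

F major has the diatonic set F, Gm, Am, Bb, C, Dm, Edim. F–A–C = F, A–C–E–G = Am7 and Bb–D–F = Bb are all diatonic. Eb–G–Bb doesn't fit — on degree 7 F major would have Edim (vii°). Eb is the degree-7 chord of F minor, so it is the borrowed bVII.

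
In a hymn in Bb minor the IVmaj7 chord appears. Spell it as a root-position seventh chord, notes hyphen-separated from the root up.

IVmaj7 is built on scale degree 4, which is Eb in both Bb minor and its parallel. Stacking thirds in Bb major on Eb gives Eb–G–Bb–D.

Eb-G-Bb-D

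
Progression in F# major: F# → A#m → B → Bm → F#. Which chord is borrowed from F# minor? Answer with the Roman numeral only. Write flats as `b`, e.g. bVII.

iv

The diatonic triads in F# major are F#, G#m, A#m, B, C#, D#m, E#dim. F#, A#m and B are all diatonic. Bm (B–D–F#) doesn't fit — on degree 4 F# major would have B (IV). Bm is the degree-4 chord of F# minor, so it is the borrowed iv.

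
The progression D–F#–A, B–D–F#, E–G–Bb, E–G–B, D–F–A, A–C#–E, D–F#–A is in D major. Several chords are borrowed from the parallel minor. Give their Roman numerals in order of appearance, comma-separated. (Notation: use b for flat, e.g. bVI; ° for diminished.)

D major has the diatonic set D, Em, F#m, G, A, Bm, C#dim. Of the given chords, D–F#–A = D, B–D–F# = Bm, E–G–B = Em and A–C#–E = A are diatonic. But E–G–Bb is foreign: the diatonic ii on degree 2 is Em, whereas Edim comes from D minor. It is labeled ii°. D–F–A is not: scale degree 1 in D major carries D (I). In D minor the chord on that degree is Dm, so here it functions as i, borrowed from the parallel minor.

ii°, i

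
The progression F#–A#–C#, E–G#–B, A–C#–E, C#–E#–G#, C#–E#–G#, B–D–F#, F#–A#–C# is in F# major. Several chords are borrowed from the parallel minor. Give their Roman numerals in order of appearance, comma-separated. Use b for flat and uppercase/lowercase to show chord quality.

F# major has the diatonic set F#, G#m, A#m, B, C#, D#m, E#dim. F#–A#–C# = F# and C#–E#–G# = C# both belong to that set. E–G#–B is not: scale degree 7 in F# major carries E#dim (vii°). In F# minor the chord on that degree is E, so here it functions as bVII, borrowed from the parallel minor. A–C#–E doesn't fit — on degree 3 F# major would have A#m (iii). A is the degree-3 chord of F# minor, so it is the borrowed bIII. B–D–F# is not: scale degree 4 in F# major carries B (IV). In F# minor the chord on that degree is Bm, so here it functions as iv, borrowed from the parallel minor.

bVII, bIII, iv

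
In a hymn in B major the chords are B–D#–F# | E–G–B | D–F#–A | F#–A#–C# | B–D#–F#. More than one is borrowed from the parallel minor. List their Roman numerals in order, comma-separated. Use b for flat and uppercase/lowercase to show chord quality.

iv, bIII

The diatonic triads in B major are B, C#m, D#m, E, F#, G#m, A#dim. B–D#–F# = B and F#–A#–C# = F# are both diatonic. But E–G–B is foreign: the diatonic IV on degree 4 is E, whereas Em comes from B minor. It is labeled iv. D–F#–A is not: scale degree 3 in B major carries D#m (iii). In B minor the chord on that degree is D, so here it functions as bIII, borrowed from the parallel minor.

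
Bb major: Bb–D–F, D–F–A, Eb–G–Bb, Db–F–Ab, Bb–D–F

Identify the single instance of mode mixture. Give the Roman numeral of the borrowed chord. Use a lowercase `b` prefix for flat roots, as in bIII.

The diatonic triads in Bb major are Bb, Cm, Dm, Eb, F, Gm, Adim. Of the given chords, Bb–D–F = Bb, D–F–A = Dm and Eb–G–Bb = Eb are diatonic. But Db–F–Ab is foreign: the diatonic iii on degree 3 is Dm, whereas Db comes from Bb minor. It is labeled bIII.

bIII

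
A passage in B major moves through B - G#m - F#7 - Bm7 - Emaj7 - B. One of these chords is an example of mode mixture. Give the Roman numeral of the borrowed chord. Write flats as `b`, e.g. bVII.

i7

In B major the diatonic chords are B, C#m, D#m, E, F#, G#m, A#dim. B, G#m, F#7 and Emaj7 all belong to that set. But Bm7 (B–D–F#–A) is foreign: the diatonic I on degree 1 is B, whereas Bm7 comes from B minor. It is labeled i7.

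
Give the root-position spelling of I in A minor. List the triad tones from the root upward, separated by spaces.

A C# E

The root, A, is scale degree 1 — the same note in A minor and A major; only the chord quality changes. Building the major chord from the parallel major on A: A–C#–E.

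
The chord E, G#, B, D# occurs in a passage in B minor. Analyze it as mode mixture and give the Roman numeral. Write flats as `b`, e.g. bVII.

IVmaj7

E is scale degree 4 in B minor. Diatonically B minor has Em (iv) on that degree; E–G#–B–D# is instead the major-seventh chord native to B major, so it takes the label IVmaj7.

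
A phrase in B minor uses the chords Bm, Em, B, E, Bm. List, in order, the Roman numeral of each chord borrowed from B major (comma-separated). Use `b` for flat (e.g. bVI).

I, IV

In B minor (with V from harmonic minor) the diatonic chords are Bm, C#dim, D, Em, F#, G, A. Of the given chords, Bm and Em are diatonic. But B (B–D#–F#) is foreign: the diatonic i on degree 1 is Bm, whereas B comes from B major. It is labeled I. But E (E–G#–B) is foreign: the diatonic iv on degree 4 is Em, whereas E comes from B major. It is labeled IV.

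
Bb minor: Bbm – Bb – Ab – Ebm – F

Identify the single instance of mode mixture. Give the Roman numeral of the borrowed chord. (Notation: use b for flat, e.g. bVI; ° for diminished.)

I

In Bb minor (with V from harmonic minor) the diatonic chords are Bbm, Cdim, Db, Ebm, F, Gb, Ab. Of the given chords, Bbm, Ab, Ebm and F are diatonic. Bb (Bb–D–F) is not: scale degree 1 in Bb minor carries Bbm (i). In Bb major the chord on that degree is Bb, so here it functions as I, borrowed from the parallel major.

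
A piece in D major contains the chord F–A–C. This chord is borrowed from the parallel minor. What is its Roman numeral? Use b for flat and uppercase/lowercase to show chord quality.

F is the lowered form of scale degree 3 in D major (the diatonic degree 3 is F#). Diatonically D major has F#m (iii) on that degree; F–A–C is instead the major chord native to D minor, so it takes the label bIII.

bIII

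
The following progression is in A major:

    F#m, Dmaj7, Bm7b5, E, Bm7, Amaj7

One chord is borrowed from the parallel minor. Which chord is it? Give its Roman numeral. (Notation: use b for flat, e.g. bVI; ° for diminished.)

The diatonic triads in A major are A, Bm, C#m, D, E, F#m, G#dim. Of the given chords, F#m, Dmaj7, E, Bm7 and Amaj7 are diatonic. Bm7b5 (B–D–F–A) is not: scale degree 2 in A major carries Bm (ii). In A minor the chord on that degree is Bm7b5, so here it functions as iiø7, borrowed from the parallel minor.

iiø7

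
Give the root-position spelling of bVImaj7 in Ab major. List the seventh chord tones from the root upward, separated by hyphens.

Fb-Ab-Cb-Eb

Scale degree 6 in Ab major is F. bVImaj7 uses the lowered form, Fb, taken from Ab minor. In Ab minor the chord on Fb is Fb–Ab–Cb–Eb.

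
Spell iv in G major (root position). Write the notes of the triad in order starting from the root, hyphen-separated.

iv is built on scale degree 4, which is C in both G major and its parallel. In G minor the chord on C is C–Eb–G.

C-Eb-G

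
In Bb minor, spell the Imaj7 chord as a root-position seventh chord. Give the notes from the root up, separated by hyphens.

Imaj7 is built on scale degree 1, which is Bb in both Bb minor and its parallel. Building the major-seventh chord from the parallel major on Bb: Bb–D–F–A.

Bb-D-F-A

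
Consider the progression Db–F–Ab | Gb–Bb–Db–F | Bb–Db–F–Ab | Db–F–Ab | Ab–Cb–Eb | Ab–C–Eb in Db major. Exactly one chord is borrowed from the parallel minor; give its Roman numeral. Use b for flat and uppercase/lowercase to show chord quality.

v

In Db major the diatonic chords are Db, Ebm, Fm, Gb, Ab, Bbm, Cdim. Of the given chords, Db–F–Ab = Db, Gb–Bb–Db–F = Gbmaj7, Bb–Db–F–Ab = Bbm7 and Ab–C–Eb = Ab are diatonic. Ab–Cb–Eb doesn't fit — on degree 5 Db major would have Ab (V). Abm is the degree-5 chord of Db minor, so it is the borrowed v.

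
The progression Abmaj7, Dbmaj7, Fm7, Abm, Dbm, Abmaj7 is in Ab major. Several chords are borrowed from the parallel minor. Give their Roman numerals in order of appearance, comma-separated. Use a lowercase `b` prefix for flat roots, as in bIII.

i, iv

The diatonic triads in Ab major are Ab, Bbm, Cm, Db, Eb, Fm, Gdim. Abmaj7, Dbmaj7 and Fm7 are all diatonic. Abm (Ab–Cb–Eb) is not: scale degree 1 in Ab major carries Ab (I). In Ab minor the chord on that degree is Abm, so here it functions as i, borrowed from the parallel minor. Dbm (Db–Fb–Ab) doesn't fit — on degree 4 Ab major would have Db (IV). Dbm is the degree-4 chord of Ab minor, so it is the borrowed iv.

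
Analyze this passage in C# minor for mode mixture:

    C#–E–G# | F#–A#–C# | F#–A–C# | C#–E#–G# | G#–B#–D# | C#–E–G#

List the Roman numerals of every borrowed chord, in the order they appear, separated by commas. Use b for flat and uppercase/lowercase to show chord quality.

IV, I

In C# minor (with V from harmonic minor) the diatonic chords are C#m, D#dim, E, F#m, G#, A, B. C#–E–G# = C#m, F#–A–C# = F#m and G#–B#–D# = G# all belong to that set. F#–A#–C# is not: scale degree 4 in C# minor carries F#m (iv). In C# major the chord on that degree is F#, so here it functions as IV, borrowed from the parallel major. C#–E#–G# doesn't fit — on degree 1 C# minor would have C#m (i). C# is the degree-1 chord of C# major, so it is the borrowed I.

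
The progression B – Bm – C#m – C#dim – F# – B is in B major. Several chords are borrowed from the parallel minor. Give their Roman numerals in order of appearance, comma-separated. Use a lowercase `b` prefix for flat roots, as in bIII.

i, ii°

The diatonic triads in B major are B, C#m, D#m, E, F#, G#m, A#dim. B, C#m and F# all belong to that set. But Bm (B–D–F#) is foreign: the diatonic I on degree 1 is B, whereas Bm comes from B minor. It is labeled i. But C#dim (C#–E–G) is foreign: the diatonic ii on degree 2 is C#m, whereas C#dim comes from B minor. It is labeled ii°.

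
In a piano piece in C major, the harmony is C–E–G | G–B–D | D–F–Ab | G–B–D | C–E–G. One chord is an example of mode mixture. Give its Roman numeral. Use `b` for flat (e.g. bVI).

ii°

C major has the diatonic set C, Dm, Em, F, G, Am, Bdim. C–E–G = C and G–B–D = G both belong to that set. D–F–Ab is not: scale degree 2 in C major carries Dm (ii). In C minor the chord on that degree is Ddim, so here it functions as ii°, borrowed from the parallel minor.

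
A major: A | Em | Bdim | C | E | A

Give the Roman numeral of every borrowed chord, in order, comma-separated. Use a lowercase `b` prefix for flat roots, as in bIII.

The diatonic triads in A major are A, Bm, C#m, D, E, F#m, G#dim. A and E are both diatonic. Em (E–G–B) doesn't fit — on degree 5 A major would have E (V). Em is the degree-5 chord of A minor, so it is the borrowed v. Bdim (B–D–F) is not: scale degree 2 in A major carries Bm (ii). In A minor the chord on that degree is Bdim, so here it functions as ii°, borrowed from the parallel minor. C (C–E–G) is not: scale degree 3 in A major carries C#m (iii). In A minor the chord on that degree is C, so here it functions as bIII, borrowed from the parallel minor.

v, ii°, bIII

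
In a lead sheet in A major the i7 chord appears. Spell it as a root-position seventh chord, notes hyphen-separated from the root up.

i7 is built on scale degree 1, which is A in both A major and its parallel. In A minor the chord on A is A–C–E–G.

A-C-E-G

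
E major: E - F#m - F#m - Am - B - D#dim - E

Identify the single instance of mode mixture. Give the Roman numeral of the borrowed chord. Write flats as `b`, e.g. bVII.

The diatonic triads in E major are E, F#m, G#m, A, B, C#m, D#dim. Of the given chords, E, F#m, B and D#dim are diatonic. Am (A–C–E) doesn't fit — on degree 4 E major would have A (IV). Am is the degree-4 chord of E minor, so it is the borrowed iv.

iv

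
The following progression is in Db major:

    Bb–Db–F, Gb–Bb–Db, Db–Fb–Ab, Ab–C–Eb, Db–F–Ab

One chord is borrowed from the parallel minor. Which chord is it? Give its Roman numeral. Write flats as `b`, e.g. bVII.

i

Db major has the diatonic set Db, Ebm, Fm, Gb, Ab, Bbm, Cdim. Of the given chords, Bb–Db–F = Bbm, Gb–Bb–Db = Gb, Ab–C–Eb = Ab and Db–F–Ab = Db are diatonic. Db–Fb–Ab is not: scale degree 1 in Db major carries Db (I). In Db minor the chord on that degree is Dbm, so here it functions as i, borrowed from the parallel minor.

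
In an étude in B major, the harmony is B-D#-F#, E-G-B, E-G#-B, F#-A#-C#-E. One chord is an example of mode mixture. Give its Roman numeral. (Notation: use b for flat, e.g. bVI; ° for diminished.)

iv

In B major the diatonic chords are B, C#m, D#m, E, F#, G#m, A#dim. B–D#–F# = B, E–G#–B = E and F#–A#–C#–E = F#7 are all diatonic. E–G–B doesn't fit — on degree 4 B major would have E (IV). Em is the degree-4 chord of B minor, so it is the borrowed iv.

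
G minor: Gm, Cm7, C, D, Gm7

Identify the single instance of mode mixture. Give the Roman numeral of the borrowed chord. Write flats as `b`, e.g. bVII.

G minor has the diatonic set Gm, Adim, Bb, Cm, D, Eb, F (with V from harmonic minor). Gm, Cm7, D and Gm7 are all diatonic. C (C–E–G) doesn't fit — on degree 4 G minor would have Cm (iv). C is the degree-4 chord of G major, so it is the borrowed IV.

IV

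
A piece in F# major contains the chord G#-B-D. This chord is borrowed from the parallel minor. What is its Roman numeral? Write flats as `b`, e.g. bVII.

ii°

G# is scale degree 2 in F# major. The diatonic chord on degree 2 would be G#m (ii), but G#–B–D is the diminished chord from F# minor. As a borrowed chord it is labeled ii°.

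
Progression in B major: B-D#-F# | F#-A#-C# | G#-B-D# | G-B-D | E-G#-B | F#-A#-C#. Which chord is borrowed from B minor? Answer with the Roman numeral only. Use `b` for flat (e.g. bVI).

The diatonic triads in B major are B, C#m, D#m, E, F#, G#m, A#dim. B–D#–F# = B, F#–A#–C# = F#, G#–B–D# = G#m and E–G#–B = E are all diatonic. G–B–D is not: scale degree 6 in B major carries G#m (vi). In B minor the chord on that degree is G, so here it functions as bVI, borrowed from the parallel minor.

bVI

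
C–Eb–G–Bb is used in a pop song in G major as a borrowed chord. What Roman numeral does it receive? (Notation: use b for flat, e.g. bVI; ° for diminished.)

iv7

C is scale degree 4 in G major. The diatonic chord on degree 4 would be C (IV), but C–Eb–G–Bb is the minor-seventh chord from G minor. As a borrowed chord it is labeled iv7.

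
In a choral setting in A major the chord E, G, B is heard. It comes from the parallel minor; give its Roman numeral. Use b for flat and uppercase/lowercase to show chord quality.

v

The root E is the diatonic 5th degree of A major; the borrowing shows in the chord quality. Diatonically A major has E (V) on that degree; E–G–B is instead the minor chord native to A minor, so it takes the label v.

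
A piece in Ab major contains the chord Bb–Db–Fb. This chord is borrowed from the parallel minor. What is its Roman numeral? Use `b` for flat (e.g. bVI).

Bb is scale degree 2 in Ab major. The diatonic chord on degree 2 would be Bbm (ii), but Bb–Db–Fb is the diminished chord from Ab minor. As a borrowed chord it is labeled ii°.

ii°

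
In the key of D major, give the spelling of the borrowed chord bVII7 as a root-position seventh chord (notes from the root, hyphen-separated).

The root of bVII7 is the lowered 7th degree: C# becomes C. Building the dominant-seventh chord from the parallel minor on C: C–E–G–Bb.

C-E-G-Bb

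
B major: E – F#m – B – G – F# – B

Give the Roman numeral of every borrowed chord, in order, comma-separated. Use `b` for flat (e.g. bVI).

v, bVI

The diatonic triads in B major are B, C#m, D#m, E, F#, G#m, A#dim. E, B and F# are all diatonic. F#m (F#–A–C#) is not: scale degree 5 in B major carries F# (V). In B minor the chord on that degree is F#m, so here it functions as v, borrowed from the parallel minor. But G (G–B–D) is foreign: the diatonic vi on degree 6 is G#m, whereas G comes from B minor. It is labeled bVI.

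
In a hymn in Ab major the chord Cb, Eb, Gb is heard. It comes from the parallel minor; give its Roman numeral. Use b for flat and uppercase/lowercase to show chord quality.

bIII

In Ab major scale degree 3 is C; Cb is its lowered form, from Ab minor. Diatonically Ab major has Cm (iii) on that degree; Cb–Eb–Gb is instead the major chord native to Ab minor, so it takes the label bIII.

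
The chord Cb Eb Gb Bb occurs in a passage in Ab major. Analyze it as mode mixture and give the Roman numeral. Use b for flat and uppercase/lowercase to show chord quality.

Cb is the lowered form of scale degree 3 in Ab major (the diatonic degree 3 is C). Cb–Eb–Gb–Bb is a major-seventh chord — the form found in Ab minor, not the diatonic iii (Cm). Borrowed into Ab major it is written bIIImaj7.

bIIImaj7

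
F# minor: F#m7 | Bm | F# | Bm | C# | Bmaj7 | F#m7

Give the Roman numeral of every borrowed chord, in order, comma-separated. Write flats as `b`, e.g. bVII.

I, IVmaj7

F# minor has the diatonic set F#m, G#dim, A, Bm, C#, D, E (with V from harmonic minor). F#m7, Bm and C# all belong to that set. But F# (F#–A#–C#) is foreign: the diatonic i on degree 1 is F#m, whereas F# comes from F# major. It is labeled I. But Bmaj7 (B–D#–F#–A#) is foreign: the diatonic iv on degree 4 is Bm, whereas Bmaj7 comes from F# major. It is labeled IVmaj7.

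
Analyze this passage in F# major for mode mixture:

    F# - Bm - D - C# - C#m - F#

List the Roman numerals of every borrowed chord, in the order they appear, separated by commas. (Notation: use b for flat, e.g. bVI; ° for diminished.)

In F# major the diatonic chords are F#, G#m, A#m, B, C#, D#m, E#dim. F# and C# are both diatonic. Bm (B–D–F#) doesn't fit — on degree 4 F# major would have B (IV). Bm is the degree-4 chord of F# minor, so it is the borrowed iv. D (D–F#–A) doesn't fit — on degree 6 F# major would have D#m (vi). D is the degree-6 chord of F# minor, so it is the borrowed bVI. C#m (C#–E–G#) doesn't fit — on degree 5 F# major would have C# (V). C#m is the degree-5 chord of F# minor, so it is the borrowed v.

iv, bVI, v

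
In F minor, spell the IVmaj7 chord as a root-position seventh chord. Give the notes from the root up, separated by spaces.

IVmaj7 is built on scale degree 4, which is Bb in both F minor and its parallel. Building the major-seventh chord from the parallel major on Bb: Bb–D–F–A.

Bb D F A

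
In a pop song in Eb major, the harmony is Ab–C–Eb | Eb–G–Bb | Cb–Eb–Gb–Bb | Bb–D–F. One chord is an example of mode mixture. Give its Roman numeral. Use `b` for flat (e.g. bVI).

bVImaj7

The diatonic triads in Eb major are Eb, Fm, Gm, Ab, Bb, Cm, Ddim. Ab–C–Eb = Ab, Eb–G–Bb = Eb and Bb–D–F = Bb all belong to that set. Cb–Eb–Gb–Bb is not: scale degree 6 in Eb major carries Cm (vi). In Eb minor the chord on that degree is Cbmaj7, so here it functions as bVImaj7, borrowed from the parallel minor.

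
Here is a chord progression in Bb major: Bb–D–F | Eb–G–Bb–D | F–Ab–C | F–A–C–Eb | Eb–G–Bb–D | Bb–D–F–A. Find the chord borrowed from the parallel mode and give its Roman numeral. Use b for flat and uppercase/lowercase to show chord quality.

v

Bb major has the diatonic set Bb, Cm, Dm, Eb, F, Gm, Adim. Bb–D–F = Bb, Eb–G–Bb–D = Ebmaj7, F–A–C–Eb = F7 and Bb–D–F–A = Bbmaj7 all belong to that set. F–Ab–C doesn't fit — on degree 5 Bb major would have F (V). Fm is the degree-5 chord of Bb minor, so it is the borrowed v.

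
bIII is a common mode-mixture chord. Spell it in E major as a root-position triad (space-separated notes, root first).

G B D

Scale degree 3 in E major is G#. bIII uses the lowered form, G, taken from E minor. Building the major chord from the parallel minor on G: G–B–D.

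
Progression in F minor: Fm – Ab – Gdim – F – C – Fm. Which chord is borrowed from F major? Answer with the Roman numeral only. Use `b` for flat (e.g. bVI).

I

F minor has the diatonic set Fm, Gdim, Ab, Bbm, C, Db, Eb (with V from harmonic minor). Of the given chords, Fm, Ab, Gdim and C are diatonic. But F (F–A–C) is foreign: the diatonic i on degree 1 is Fm, whereas F comes from F major. It is labeled I.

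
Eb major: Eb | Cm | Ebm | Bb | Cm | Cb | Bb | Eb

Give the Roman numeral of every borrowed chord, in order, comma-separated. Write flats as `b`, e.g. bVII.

i, bVI

The diatonic triads in Eb major are Eb, Fm, Gm, Ab, Bb, Cm, Ddim. Of the given chords, Eb, Cm and Bb are diatonic. Ebm (Eb–Gb–Bb) is not: scale degree 1 in Eb major carries Eb (I). In Eb minor the chord on that degree is Ebm, so here it functions as i, borrowed from the parallel minor. Cb (Cb–Eb–Gb) is not: scale degree 6 in Eb major carries Cm (vi). In Eb minor the chord on that degree is Cb, so here it functions as bVI, borrowed from the parallel minor.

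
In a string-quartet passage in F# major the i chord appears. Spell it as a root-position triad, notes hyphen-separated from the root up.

F#-A-C#

The root, F#, is scale degree 1 — the same note in F# major and F# minor; only the chord quality changes. Building the minor chord from the parallel minor on F#: F#–A–C#.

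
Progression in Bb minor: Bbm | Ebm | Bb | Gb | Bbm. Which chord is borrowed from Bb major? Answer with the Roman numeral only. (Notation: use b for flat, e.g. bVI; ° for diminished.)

I

In Bb minor (with V from harmonic minor) the diatonic chords are Bbm, Cdim, Db, Ebm, F, Gb, Ab. Of the given chords, Bbm, Ebm and Gb are diatonic. But Bb (Bb–D–F) is foreign: the diatonic i on degree 1 is Bbm, whereas Bb comes from Bb major. It is labeled I.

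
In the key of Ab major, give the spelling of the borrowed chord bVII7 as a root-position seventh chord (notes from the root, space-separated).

Gb Bb Db Fb

bVII7 is built on the lowered scale degree 7. In Ab major degree 7 is G; lowered it becomes Gb. Stacking thirds in Ab minor on Gb gives Gb–Bb–Db–Fb.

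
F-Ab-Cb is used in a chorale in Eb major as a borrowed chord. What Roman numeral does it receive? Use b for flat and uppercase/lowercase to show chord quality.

ii°

F is scale degree 2 in Eb major. F–Ab–Cb is a diminished chord — the form found in Eb minor, not the diatonic ii (Fm). Borrowed into Eb major it is written ii°.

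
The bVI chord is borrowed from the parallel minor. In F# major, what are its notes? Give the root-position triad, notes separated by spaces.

bVI is built on the lowered scale degree 6. In F# major degree 6 is D#; lowered it becomes D. Stacking thirds in F# minor on D gives D–F#–A.

D F# A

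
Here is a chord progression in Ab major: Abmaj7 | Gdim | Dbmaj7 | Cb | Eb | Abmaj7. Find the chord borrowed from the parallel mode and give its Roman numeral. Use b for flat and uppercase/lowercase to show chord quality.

The diatonic triads in Ab major are Ab, Bbm, Cm, Db, Eb, Fm, Gdim. Abmaj7, Gdim, Dbmaj7 and Eb all belong to that set. Cb (Cb–Eb–Gb) doesn't fit — on degree 3 Ab major would have Cm (iii). Cb is the degree-3 chord of Ab minor, so it is the borrowed bIII.

bIII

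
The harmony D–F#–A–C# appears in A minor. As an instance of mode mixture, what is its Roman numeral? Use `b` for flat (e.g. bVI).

D is scale degree 4 in A minor. D–F#–A–C# is a major-seventh chord — the form found in A major, not the diatonic iv (Dm). Borrowed into A minor it is written IVmaj7.

IVmaj7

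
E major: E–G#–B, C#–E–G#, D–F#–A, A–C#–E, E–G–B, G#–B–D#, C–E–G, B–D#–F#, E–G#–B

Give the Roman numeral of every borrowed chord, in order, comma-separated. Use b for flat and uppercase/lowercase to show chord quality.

bVII, i, bVI

E major has the diatonic set E, F#m, G#m, A, B, C#m, D#dim. Of the given chords, E–G#–B = E, C#–E–G# = C#m, A–C#–E = A, G#–B–D# = G#m and B–D#–F# = B are diatonic. D–F#–A doesn't fit — on degree 7 E major would have D#dim (vii°). D is the degree-7 chord of E minor, so it is the borrowed bVII. E–G–B is not: scale degree 1 in E major carries E (I). In E minor the chord on that degree is Em, so here it functions as i, borrowed from the parallel minor. C–E–G is not: scale degree 6 in E major carries C#m (vi). In E minor the chord on that degree is C, so here it functions as bVI, borrowed from the parallel minor.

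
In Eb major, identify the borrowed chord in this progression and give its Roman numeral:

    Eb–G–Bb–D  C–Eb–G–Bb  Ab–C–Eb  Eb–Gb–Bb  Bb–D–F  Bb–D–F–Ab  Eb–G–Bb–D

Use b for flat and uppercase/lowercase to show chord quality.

In Eb major the diatonic chords are Eb, Fm, Gm, Ab, Bb, Cm, Ddim. Eb–G–Bb–D = Ebmaj7, C–Eb–G–Bb = Cm7, Ab–C–Eb = Ab, Bb–D–F = Bb and Bb–D–F–Ab = Bb7 are all diatonic. But Eb–Gb–Bb is foreign: the diatonic I on degree 1 is Eb, whereas Ebm comes from Eb minor. It is labeled i.

i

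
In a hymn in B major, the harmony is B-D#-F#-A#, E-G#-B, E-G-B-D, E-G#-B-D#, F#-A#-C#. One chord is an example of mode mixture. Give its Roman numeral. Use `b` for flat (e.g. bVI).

iv7

B major has the diatonic set B, C#m, D#m, E, F#, G#m, A#dim. B–D#–F#–A# = Bmaj7, E–G#–B = E, E–G#–B–D# = Emaj7 and F#–A#–C# = F# all belong to that set. E–G–B–D is not: scale degree 4 in B major carries E (IV). In B minor the chord on that degree is Em7, so here it functions as iv7, borrowed from the parallel minor.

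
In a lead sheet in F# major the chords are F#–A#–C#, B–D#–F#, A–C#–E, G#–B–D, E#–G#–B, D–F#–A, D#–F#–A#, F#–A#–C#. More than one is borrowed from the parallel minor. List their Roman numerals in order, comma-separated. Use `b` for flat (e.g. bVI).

The diatonic triads in F# major are F#, G#m, A#m, B, C#, D#m, E#dim. F#–A#–C# = F#, B–D#–F# = B, E#–G#–B = E#dim and D#–F#–A# = D#m are all diatonic. A–C#–E is not: scale degree 3 in F# major carries A#m (iii). In F# minor the chord on that degree is A, so here it functions as bIII, borrowed from the parallel minor. G#–B–D is not: scale degree 2 in F# major carries G#m (ii). In F# minor the chord on that degree is G#dim, so here it functions as ii°, borrowed from the parallel minor. D–F#–A is not: scale degree 6 in F# major carries D#m (vi). In F# minor the chord on that degree is D, so here it functions as bVI, borrowed from the parallel minor.

bIII, ii°, bVI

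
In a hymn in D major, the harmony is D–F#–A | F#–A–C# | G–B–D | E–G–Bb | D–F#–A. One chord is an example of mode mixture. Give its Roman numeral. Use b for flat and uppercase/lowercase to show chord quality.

In D major the diatonic chords are D, Em, F#m, G, A, Bm, C#dim. D–F#–A = D, F#–A–C# = F#m and G–B–D = G are all diatonic. E–G–Bb is not: scale degree 2 in D major carries Em (ii). In D minor the chord on that degree is Edim, so here it functions as ii°, borrowed from the parallel minor.

ii°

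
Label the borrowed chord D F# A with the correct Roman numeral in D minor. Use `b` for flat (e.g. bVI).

I

D is scale degree 1 in D minor. Diatonically D minor has Dm (i) on that degree; D–F#–A is instead the major chord native to D major, so it takes the label I.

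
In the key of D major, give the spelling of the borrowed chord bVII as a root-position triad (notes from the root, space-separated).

Scale degree 7 in D major is C#. bVII uses the lowered form, C, taken from D minor. Building the major chord from the parallel minor on C: C–E–G.

C E G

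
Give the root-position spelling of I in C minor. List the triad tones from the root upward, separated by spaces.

I is built on scale degree 1, which is C in both C minor and its parallel. Stacking thirds in C major on C gives C–E–G.

C E G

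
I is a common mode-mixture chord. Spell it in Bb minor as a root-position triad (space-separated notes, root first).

I is built on scale degree 1, which is Bb in both Bb minor and its parallel. In Bb major the chord on Bb is Bb–D–F.

Bb D F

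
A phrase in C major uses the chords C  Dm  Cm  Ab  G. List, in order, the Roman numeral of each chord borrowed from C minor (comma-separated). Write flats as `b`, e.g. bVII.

C major has the diatonic set C, Dm, Em, F, G, Am, Bdim. C, Dm and G all belong to that set. But Cm (C–Eb–G) is foreign: the diatonic I on degree 1 is C, whereas Cm comes from C minor. It is labeled i. Ab (Ab–C–Eb) is not: scale degree 6 in C major carries Am (vi). In C minor the chord on that degree is Ab, so here it functions as bVI, borrowed from the parallel minor.

i, bVI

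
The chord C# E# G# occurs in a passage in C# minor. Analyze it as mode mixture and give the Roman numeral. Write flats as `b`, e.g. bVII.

I

The root C# is the diatonic 1st degree of C# minor; the borrowing shows in the chord quality. The diatonic chord on degree 1 would be C#m (i), but C#–E#–G# is the major chord from C# major. As a borrowed chord it is labeled I.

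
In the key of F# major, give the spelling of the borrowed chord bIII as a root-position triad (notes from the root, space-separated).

The root of bIII is the lowered 3rd degree: A# becomes A. In F# minor the chord on A is A–C#–E.

A C# E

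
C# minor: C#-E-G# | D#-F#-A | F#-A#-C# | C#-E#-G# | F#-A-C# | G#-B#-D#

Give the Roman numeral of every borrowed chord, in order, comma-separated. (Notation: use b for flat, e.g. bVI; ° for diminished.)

IV, I

In C# minor (with V from harmonic minor) the diatonic chords are C#m, D#dim, E, F#m, G#, A, B. C#–E–G# = C#m, D#–F#–A = D#dim, F#–A–C# = F#m and G#–B#–D# = G# are all diatonic. F#–A#–C# doesn't fit — on degree 4 C# minor would have F#m (iv). F# is the degree-4 chord of C# major, so it is the borrowed IV. But C#–E#–G# is foreign: the diatonic i on degree 1 is C#m, whereas C# comes from C# major. It is labeled I.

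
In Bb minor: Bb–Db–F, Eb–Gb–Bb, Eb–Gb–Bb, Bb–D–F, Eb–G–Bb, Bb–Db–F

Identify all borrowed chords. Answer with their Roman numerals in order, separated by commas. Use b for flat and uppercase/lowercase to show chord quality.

In Bb minor (with V from harmonic minor) the diatonic chords are Bbm, Cdim, Db, Ebm, F, Gb, Ab. Bb–Db–F = Bbm and Eb–Gb–Bb = Ebm are both diatonic. Bb–D–F is not: scale degree 1 in Bb minor carries Bbm (i). In Bb major the chord on that degree is Bb, so here it functions as I, borrowed from the parallel major. Eb–G–Bb is not: scale degree 4 in Bb minor carries Ebm (iv). In Bb major the chord on that degree is Eb, so here it functions as IV, borrowed from the parallel major.

I, IV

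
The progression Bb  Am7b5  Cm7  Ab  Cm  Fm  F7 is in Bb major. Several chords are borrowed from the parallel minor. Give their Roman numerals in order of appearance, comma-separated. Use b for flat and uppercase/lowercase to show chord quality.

Bb major has the diatonic set Bb, Cm, Dm, Eb, F, Gm, Adim. Bb, Am7b5, Cm7, Cm and F7 all belong to that set. Ab (Ab–C–Eb) doesn't fit — on degree 7 Bb major would have Adim (vii°). Ab is the degree-7 chord of Bb minor, so it is the borrowed bVII. But Fm (F–Ab–C) is foreign: the diatonic V on degree 5 is F, whereas Fm comes from Bb minor. It is labeled v.

bVII, v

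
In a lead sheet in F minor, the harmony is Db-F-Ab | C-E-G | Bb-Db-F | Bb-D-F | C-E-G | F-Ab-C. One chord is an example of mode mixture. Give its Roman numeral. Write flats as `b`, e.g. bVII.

IV

In F minor (with V from harmonic minor) the diatonic chords are Fm, Gdim, Ab, Bbm, C, Db, Eb. Db–F–Ab = Db, C–E–G = C, Bb–Db–F = Bbm and F–Ab–C = Fm are all diatonic. But Bb–D–F is foreign: the diatonic iv on degree 4 is Bbm, whereas Bb comes from F major. It is labeled IV.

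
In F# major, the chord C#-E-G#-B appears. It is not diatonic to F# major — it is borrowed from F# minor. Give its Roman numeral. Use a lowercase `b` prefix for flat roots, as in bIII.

v7

C# is scale degree 5 in F# major. Diatonically F# major has C# (V) on that degree; C#–E–G#–B is instead the minor-seventh chord native to F# minor, so it takes the label v7.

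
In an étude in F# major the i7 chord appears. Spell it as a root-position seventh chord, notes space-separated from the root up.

F# A C# E

The root, F#, is scale degree 1 — the same note in F# major and F# minor; only the chord quality changes. In F# minor the chord on F# is F#–A–C#–E.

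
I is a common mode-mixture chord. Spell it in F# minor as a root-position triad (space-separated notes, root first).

F# A# C#

The root, F#, is scale degree 1 — the same note in F# minor and F# major; only the chord quality changes. In F# major the chord on F# is F#–A#–C#.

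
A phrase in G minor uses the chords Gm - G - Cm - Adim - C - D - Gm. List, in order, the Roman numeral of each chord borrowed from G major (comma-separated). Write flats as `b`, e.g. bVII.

G minor has the diatonic set Gm, Adim, Bb, Cm, D, Eb, F (with V from harmonic minor). Gm, Cm, Adim and D all belong to that set. G (G–B–D) is not: scale degree 1 in G minor carries Gm (i). In G major the chord on that degree is G, so here it functions as I, borrowed from the parallel major. C (C–E–G) doesn't fit — on degree 4 G minor would have Cm (iv). C is the degree-4 chord of G major, so it is the borrowed IV.

I, IV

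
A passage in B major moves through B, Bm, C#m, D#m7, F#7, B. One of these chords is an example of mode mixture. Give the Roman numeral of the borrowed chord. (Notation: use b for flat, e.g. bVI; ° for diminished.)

B major has the diatonic set B, C#m, D#m, E, F#, G#m, A#dim. B, C#m, D#m7 and F#7 all belong to that set. Bm (B–D–F#) doesn't fit — on degree 1 B major would have B (I). Bm is the degree-1 chord of B minor, so it is the borrowed i.

i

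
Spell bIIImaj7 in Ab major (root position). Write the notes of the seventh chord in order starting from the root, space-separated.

Cb Eb Gb Bb

bIIImaj7 is built on the lowered scale degree 3. In Ab major degree 3 is C; lowered it becomes Cb. Stacking thirds in Ab minor on Cb gives Cb–Eb–Gb–Bb.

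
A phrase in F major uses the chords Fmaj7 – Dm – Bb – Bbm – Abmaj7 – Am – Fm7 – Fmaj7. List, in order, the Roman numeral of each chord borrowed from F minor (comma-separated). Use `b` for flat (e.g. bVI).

iv, bIIImaj7, i7

In F major the diatonic chords are F, Gm, Am, Bb, C, Dm, Edim. Of the given chords, Fmaj7, Dm, Bb and Am are diatonic. Bbm (Bb–Db–F) is not: scale degree 4 in F major carries Bb (IV). In F minor the chord on that degree is Bbm, so here it functions as iv, borrowed from the parallel minor. Abmaj7 (Ab–C–Eb–G) doesn't fit — on degree 3 F major would have Am (iii). Abmaj7 is the degree-3 chord of F minor, so it is the borrowed bIIImaj7. Fm7 (F–Ab–C–Eb) doesn't fit — on degree 1 F major would have F (I). Fm7 is the degree-1 chord of F minor, so it is the borrowed i7.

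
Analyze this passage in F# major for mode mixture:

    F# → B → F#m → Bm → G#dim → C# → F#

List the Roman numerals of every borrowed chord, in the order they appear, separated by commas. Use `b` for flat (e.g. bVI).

The diatonic triads in F# major are F#, G#m, A#m, B, C#, D#m, E#dim. Of the given chords, F#, B and C# are diatonic. F#m (F#–A–C#) is not: scale degree 1 in F# major carries F# (I). In F# minor the chord on that degree is F#m, so here it functions as i, borrowed from the parallel minor. Bm (B–D–F#) is not: scale degree 4 in F# major carries B (IV). In F# minor the chord on that degree is Bm, so here it functions as iv, borrowed from the parallel minor. G#dim (G#–B–D) is not: scale degree 2 in F# major carries G#m (ii). In F# minor the chord on that degree is G#dim, so here it functions as ii°, borrowed from the parallel minor.

i, iv, ii°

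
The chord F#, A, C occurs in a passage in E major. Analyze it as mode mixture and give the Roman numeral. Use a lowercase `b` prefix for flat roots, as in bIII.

The root F# is the diatonic 2nd degree of E major; the borrowing shows in the chord quality. The diatonic chord on degree 2 would be F#m (ii), but F#–A–C is the diminished chord from E minor. As a borrowed chord it is labeled ii°.

ii°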